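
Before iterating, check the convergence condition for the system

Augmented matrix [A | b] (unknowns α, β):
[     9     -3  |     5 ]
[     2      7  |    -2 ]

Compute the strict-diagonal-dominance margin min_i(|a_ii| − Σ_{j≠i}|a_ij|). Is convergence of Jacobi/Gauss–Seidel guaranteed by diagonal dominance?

row 1: |9| − (3) = 6
row 2: |7| − (2) = 5
minimum over rows = 5 → strictly diagonally dominant (convergence guaranteed)

5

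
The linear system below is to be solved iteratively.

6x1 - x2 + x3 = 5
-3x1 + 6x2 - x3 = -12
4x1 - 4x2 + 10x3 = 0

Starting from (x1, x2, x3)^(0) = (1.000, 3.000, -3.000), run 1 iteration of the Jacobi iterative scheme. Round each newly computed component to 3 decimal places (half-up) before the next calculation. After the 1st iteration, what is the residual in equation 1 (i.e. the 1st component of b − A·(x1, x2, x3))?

-8.798

Iteration 1:
  x1 = (5 - (-1)·3.000 - (1)·-3.000) / (6) = 1.833
  x2 = (-12 - (-3)·1.000 - (-1)·-3.000) / (6) = -2.000
  x3 = (0 - (4)·1.000 - (-4)·3.000) / (10) = 0.800
Residual b − A·x = (-8.798, 6.299, -23.332)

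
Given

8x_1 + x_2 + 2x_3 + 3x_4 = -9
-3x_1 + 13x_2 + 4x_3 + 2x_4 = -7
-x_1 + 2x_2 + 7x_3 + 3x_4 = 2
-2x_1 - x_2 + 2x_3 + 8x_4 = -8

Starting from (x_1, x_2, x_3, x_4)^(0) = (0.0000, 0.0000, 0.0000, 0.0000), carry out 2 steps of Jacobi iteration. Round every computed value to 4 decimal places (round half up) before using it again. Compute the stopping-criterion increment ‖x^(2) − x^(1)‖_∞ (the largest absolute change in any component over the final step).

0.4217

Iteration 1:
  x_1 = (-9 - (1)·0.0000 - (2)·0.0000 - (3)·0.0000) / (8) = -1.1250
  x_2 = (-7 - (-3)·0.0000 - (4)·0.0000 - (2)·0.0000) / (13) = -0.5385
  x_3 = (2 - (-1)·0.0000 - (2)·0.0000 - (3)·0.0000) / (7) = 0.2857
  x_4 = (-8 - (-2)·0.0000 - (-1)·0.0000 - (2)·0.0000) / (8) = -1.0000
Iteration 2:
  x_1 = (-9 - (1)·-0.5385 - (2)·0.2857 - (3)·-1.0000) / (8) = -0.7541
  x_2 = (-7 - (-3)·-1.1250 - (4)·0.2857 - (2)·-1.0000) / (13) = -0.7321
  x_3 = (2 - (-1)·-1.1250 - (2)·-0.5385 - (3)·-1.0000) / (7) = 0.7074
  x_4 = (-8 - (-2)·-1.1250 - (-1)·-0.5385 - (2)·0.2857) / (8) = -1.4200
Change: (0.3709, -0.1936, 0.4217, -0.4200) → max |·| = 0.4217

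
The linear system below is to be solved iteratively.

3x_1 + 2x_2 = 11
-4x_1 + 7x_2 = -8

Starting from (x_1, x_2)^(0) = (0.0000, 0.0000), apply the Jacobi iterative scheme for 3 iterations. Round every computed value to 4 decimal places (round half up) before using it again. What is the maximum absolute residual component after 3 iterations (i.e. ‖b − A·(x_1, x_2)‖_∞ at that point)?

Iteration 1:
  x_1 = (11 - (2)·0.0000) / (3) = 3.6667
  x_2 = (-8 - (-4)·0.0000) / (7) = -1.1429
Iteration 2:
  x_1 = (11 - (2)·-1.1429) / (3) = 4.4286
  x_2 = (-8 - (-4)·3.6667) / (7) = 0.9524
Iteration 3:
  x_1 = (11 - (2)·0.9524) / (3) = 3.0317
  x_2 = (-8 - (-4)·4.4286) / (7) = 1.3878
Residual b − A·x = (-0.8707, -5.5878); ∞-norm = 5.5878

5.5878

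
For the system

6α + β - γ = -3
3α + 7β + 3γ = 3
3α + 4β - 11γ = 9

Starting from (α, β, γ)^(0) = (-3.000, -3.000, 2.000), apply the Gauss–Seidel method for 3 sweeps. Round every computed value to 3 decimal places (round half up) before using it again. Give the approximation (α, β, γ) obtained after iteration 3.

(-0.775, 1.010, -0.662)

Iteration 1:
  α = (-3 - (1)·-3.000 - (-1)·2.000) / (6) = 0.333
  β = (3 - (3)·0.333 - (3)·2.000) / (7) = -0.571
  γ = (9 - (3)·0.333 - (4)·-0.571) / (-11) = -0.935
Iteration 2:
  α = (-3 - (1)·-0.571 - (-1)·-0.935) / (6) = -0.561
  β = (3 - (3)·-0.561 - (3)·-0.935) / (7) = 1.070
  γ = (9 - (3)·-0.561 - (4)·1.070) / (-11) = -0.582
Iteration 3:
  α = (-3 - (1)·1.070 - (-1)·-0.582) / (6) = -0.775
  β = (3 - (3)·-0.775 - (3)·-0.582) / (7) = 1.010
  γ = (9 - (3)·-0.775 - (4)·1.010) / (-11) = -0.662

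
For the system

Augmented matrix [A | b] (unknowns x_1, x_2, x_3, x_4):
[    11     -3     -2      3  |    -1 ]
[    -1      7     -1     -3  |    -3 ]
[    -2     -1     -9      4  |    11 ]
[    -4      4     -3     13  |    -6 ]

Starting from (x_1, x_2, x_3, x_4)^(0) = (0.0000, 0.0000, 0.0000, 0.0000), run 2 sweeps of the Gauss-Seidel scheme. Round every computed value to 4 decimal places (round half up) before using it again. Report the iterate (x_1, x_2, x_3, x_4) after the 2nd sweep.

Iteration 1:
  x_1 = (-1 - (-3)·0.0000 - (-2)·0.0000 - (3)·0.0000) / (11) = -0.0909
  x_2 = (-3 - (-1)·-0.0909 - (-1)·0.0000 - (-3)·0.0000) / (7) = -0.4416
  x_3 = (11 - (-2)·-0.0909 - (-1)·-0.4416 - (4)·0.0000) / (-9) = -1.1530
  x_4 = (-6 - (-4)·-0.0909 - (4)·-0.4416 - (-3)·-1.1530) / (13) = -0.6197
Iteration 2:
  x_1 = (-1 - (-3)·-0.4416 - (-2)·-1.1530 - (3)·-0.6197) / (11) = -0.2520
  x_2 = (-3 - (-1)·-0.2520 - (-1)·-1.1530 - (-3)·-0.6197) / (7) = -0.8949
  x_3 = (11 - (-2)·-0.2520 - (-1)·-0.8949 - (4)·-0.6197) / (-9) = -1.3422
  x_4 = (-6 - (-4)·-0.2520 - (4)·-0.8949 - (-3)·-1.3422) / (13) = -0.5735

(-0.2520, -0.8949, -1.3422, -0.5735)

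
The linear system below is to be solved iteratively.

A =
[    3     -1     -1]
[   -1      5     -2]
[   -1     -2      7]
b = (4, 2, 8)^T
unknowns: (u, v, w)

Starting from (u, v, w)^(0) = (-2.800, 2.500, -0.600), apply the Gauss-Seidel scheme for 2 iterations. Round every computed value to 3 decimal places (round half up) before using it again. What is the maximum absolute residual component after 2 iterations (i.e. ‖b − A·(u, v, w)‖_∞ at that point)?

1.154

Iteration 1:
  u = (4 - (-1)·2.500 - (-1)·-0.600) / (3) = 1.967
  v = (2 - (-1)·1.967 - (-2)·-0.600) / (5) = 0.553
  w = (8 - (-1)·1.967 - (-2)·0.553) / (7) = 1.582
Iteration 2:
  u = (4 - (-1)·0.553 - (-1)·1.582) / (3) = 2.045
  v = (2 - (-1)·2.045 - (-2)·1.582) / (5) = 1.442
  w = (8 - (-1)·2.045 - (-2)·1.442) / (7) = 1.847
Residual b − A·x = (1.154, 0.529, 0.000); ∞-norm = 1.154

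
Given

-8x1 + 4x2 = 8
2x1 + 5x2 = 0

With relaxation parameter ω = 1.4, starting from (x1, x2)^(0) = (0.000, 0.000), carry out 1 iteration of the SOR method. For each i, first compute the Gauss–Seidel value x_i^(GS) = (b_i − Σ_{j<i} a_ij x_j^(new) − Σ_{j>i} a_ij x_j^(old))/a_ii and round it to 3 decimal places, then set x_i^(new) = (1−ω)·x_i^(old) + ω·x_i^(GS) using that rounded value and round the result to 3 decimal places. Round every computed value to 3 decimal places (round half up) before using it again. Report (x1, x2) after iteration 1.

(-1.400, 0.784)

Iteration 1:
  x1: GS value = (8 - (4)·0.000) / (-8) = -1.000;  x1 ← (1−ω)·0.000 + ω·-1.000 = -1.400
  x2: GS value = (0 - (2)·-1.400) / (5) = 0.560;  x2 ← (1−ω)·0.000 + ω·0.560 = 0.784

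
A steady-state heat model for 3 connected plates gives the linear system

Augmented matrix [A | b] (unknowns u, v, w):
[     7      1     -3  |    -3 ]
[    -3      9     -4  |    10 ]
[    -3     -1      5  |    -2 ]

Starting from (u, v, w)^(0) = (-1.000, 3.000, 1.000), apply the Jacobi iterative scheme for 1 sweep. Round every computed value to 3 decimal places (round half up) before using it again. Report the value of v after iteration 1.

1.222

Iteration 1:
  u = (-3 - (1)·3.000 - (-3)·1.000) / (7) = -0.429
  v = (10 - (-3)·-1.000 - (-4)·1.000) / (9) = 1.222
  w = (-2 - (-3)·-1.000 - (-1)·3.000) / (5) = -0.400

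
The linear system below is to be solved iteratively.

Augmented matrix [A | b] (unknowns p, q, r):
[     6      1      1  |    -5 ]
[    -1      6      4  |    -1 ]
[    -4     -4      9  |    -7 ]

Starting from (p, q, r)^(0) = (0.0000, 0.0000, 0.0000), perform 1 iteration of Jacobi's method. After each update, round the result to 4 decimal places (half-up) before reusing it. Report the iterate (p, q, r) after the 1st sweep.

Iteration 1:
  p = (-5 - (1)·0.0000 - (1)·0.0000) / (6) = -0.8333
  q = (-1 - (-1)·0.0000 - (4)·0.0000) / (6) = -0.1667
  r = (-7 - (-4)·0.0000 - (-4)·0.0000) / (9) = -0.7778

(-0.8333, -0.1667, -0.7778)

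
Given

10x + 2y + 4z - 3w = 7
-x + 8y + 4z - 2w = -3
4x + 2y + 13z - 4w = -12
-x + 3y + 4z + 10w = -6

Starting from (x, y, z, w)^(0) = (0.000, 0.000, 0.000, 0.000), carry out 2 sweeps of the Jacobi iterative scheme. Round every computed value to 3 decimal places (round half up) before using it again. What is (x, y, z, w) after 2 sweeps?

Iteration 1:
  x = (7 - (2)·0.000 - (4)·0.000 - (-3)·0.000) / (10) = 0.700
  y = (-3 - (-1)·0.000 - (4)·0.000 - (-2)·0.000) / (8) = -0.375
  z = (-12 - (4)·0.000 - (2)·0.000 - (-4)·0.000) / (13) = -0.923
  w = (-6 - (-1)·0.000 - (3)·0.000 - (4)·0.000) / (10) = -0.600
Iteration 2:
  x = (7 - (2)·-0.375 - (4)·-0.923 - (-3)·-0.600) / (10) = 0.964
  y = (-3 - (-1)·0.700 - (4)·-0.923 - (-2)·-0.600) / (8) = 0.024
  z = (-12 - (4)·0.700 - (2)·-0.375 - (-4)·-0.600) / (13) = -1.265
  w = (-6 - (-1)·0.700 - (3)·-0.375 - (4)·-0.923) / (10) = -0.048

(0.964, 0.024, -1.265, -0.048)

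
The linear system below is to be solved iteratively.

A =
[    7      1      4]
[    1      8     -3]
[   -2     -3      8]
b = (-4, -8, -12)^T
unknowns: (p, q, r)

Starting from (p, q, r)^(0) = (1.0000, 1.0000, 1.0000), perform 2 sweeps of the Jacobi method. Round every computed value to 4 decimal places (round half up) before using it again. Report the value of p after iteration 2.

Iteration 1:
  p = (-4 - (1)·1.0000 - (4)·1.0000) / (7) = -1.2857
  q = (-8 - (1)·1.0000 - (-3)·1.0000) / (8) = -0.7500
  r = (-12 - (-2)·1.0000 - (-3)·1.0000) / (8) = -0.8750
Iteration 2:
  p = (-4 - (1)·-0.7500 - (4)·-0.8750) / (7) = 0.0357
  q = (-8 - (1)·-1.2857 - (-3)·-0.8750) / (8) = -1.1674
  r = (-12 - (-2)·-1.2857 - (-3)·-0.7500) / (8) = -2.1027

0.0357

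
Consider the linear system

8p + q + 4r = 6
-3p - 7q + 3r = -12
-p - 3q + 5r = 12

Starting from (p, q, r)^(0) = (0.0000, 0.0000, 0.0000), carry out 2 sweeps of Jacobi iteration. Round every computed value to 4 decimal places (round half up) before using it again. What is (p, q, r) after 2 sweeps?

Iteration 1:
  p = (6 - (1)·0.0000 - (4)·0.0000) / (8) = 0.7500
  q = (-12 - (-3)·0.0000 - (3)·0.0000) / (-7) = 1.7143
  r = (12 - (-1)·0.0000 - (-3)·0.0000) / (5) = 2.4000
Iteration 2:
  p = (6 - (1)·1.7143 - (4)·2.4000) / (8) = -0.6643
  q = (-12 - (-3)·0.7500 - (3)·2.4000) / (-7) = 2.4214
  r = (12 - (-1)·0.7500 - (-3)·1.7143) / (5) = 3.5786

(-0.6643, 2.4214, 3.5786)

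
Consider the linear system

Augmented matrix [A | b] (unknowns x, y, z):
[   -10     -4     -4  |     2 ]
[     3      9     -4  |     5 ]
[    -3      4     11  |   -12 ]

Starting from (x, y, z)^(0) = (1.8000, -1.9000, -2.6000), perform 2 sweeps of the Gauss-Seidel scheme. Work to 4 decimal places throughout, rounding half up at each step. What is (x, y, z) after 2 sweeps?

(0.3503, 0.3311, -1.1158)

Iteration 1:
  x = (2 - (-4)·-1.9000 - (-4)·-2.6000) / (-10) = 1.6000
  y = (5 - (3)·1.6000 - (-4)·-2.6000) / (9) = -1.1333
  z = (-12 - (-3)·1.6000 - (4)·-1.1333) / (11) = -0.2424
Iteration 2:
  x = (2 - (-4)·-1.1333 - (-4)·-0.2424) / (-10) = 0.3503
  y = (5 - (3)·0.3503 - (-4)·-0.2424) / (9) = 0.3311
  z = (-12 - (-3)·0.3503 - (4)·0.3311) / (11) = -1.1158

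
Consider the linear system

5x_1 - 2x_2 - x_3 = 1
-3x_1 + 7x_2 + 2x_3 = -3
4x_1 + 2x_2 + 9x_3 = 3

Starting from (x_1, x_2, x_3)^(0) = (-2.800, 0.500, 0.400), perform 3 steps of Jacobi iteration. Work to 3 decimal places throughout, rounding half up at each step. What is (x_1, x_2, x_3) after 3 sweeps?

(0.045, -0.661, 0.567)

Iteration 1:
  x_1 = (1 - (-2)·0.500 - (-1)·0.400) / (5) = 0.480
  x_2 = (-3 - (-3)·-2.800 - (2)·0.400) / (7) = -1.743
  x_3 = (3 - (4)·-2.800 - (2)·0.500) / (9) = 1.467
Iteration 2:
  x_1 = (1 - (-2)·-1.743 - (-1)·1.467) / (5) = -0.204
  x_2 = (-3 - (-3)·0.480 - (2)·1.467) / (7) = -0.642
  x_3 = (3 - (4)·0.480 - (2)·-1.743) / (9) = 0.507
Iteration 3:
  x_1 = (1 - (-2)·-0.642 - (-1)·0.507) / (5) = 0.045
  x_2 = (-3 - (-3)·-0.204 - (2)·0.507) / (7) = -0.661
  x_3 = (3 - (4)·-0.204 - (2)·-0.642) / (9) = 0.567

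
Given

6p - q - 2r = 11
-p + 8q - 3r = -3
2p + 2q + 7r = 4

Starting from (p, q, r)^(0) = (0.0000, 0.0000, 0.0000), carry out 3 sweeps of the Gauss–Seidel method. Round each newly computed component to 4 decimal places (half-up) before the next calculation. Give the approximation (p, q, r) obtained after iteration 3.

(1.8407, -0.1157, 0.0786)

Iteration 1:
  p = (11 - (-1)·0.0000 - (-2)·0.0000) / (6) = 1.8333
  q = (-3 - (-1)·1.8333 - (-3)·0.0000) / (8) = -0.1458
  r = (4 - (2)·1.8333 - (2)·-0.1458) / (7) = 0.0893
Iteration 2:
  p = (11 - (-1)·-0.1458 - (-2)·0.0893) / (6) = 1.8388
  q = (-3 - (-1)·1.8388 - (-3)·0.0893) / (8) = -0.1117
  r = (4 - (2)·1.8388 - (2)·-0.1117) / (7) = 0.0780
Iteration 3:
  p = (11 - (-1)·-0.1117 - (-2)·0.0780) / (6) = 1.8407
  q = (-3 - (-1)·1.8407 - (-3)·0.0780) / (8) = -0.1157
  r = (4 - (2)·1.8407 - (2)·-0.1157) / (7) = 0.0786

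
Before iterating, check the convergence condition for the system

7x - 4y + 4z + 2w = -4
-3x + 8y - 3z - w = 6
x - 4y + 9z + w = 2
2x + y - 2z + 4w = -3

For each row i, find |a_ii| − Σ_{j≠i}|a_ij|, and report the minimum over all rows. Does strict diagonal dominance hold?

-3

row 1: |7| − (4+4+2) = -3
row 2: |8| − (3+3+1) = 1
row 3: |9| − (1+4+1) = 3
row 4: |4| − (2+1+2) = -1
minimum over rows = -3 → not strictly diagonally dominant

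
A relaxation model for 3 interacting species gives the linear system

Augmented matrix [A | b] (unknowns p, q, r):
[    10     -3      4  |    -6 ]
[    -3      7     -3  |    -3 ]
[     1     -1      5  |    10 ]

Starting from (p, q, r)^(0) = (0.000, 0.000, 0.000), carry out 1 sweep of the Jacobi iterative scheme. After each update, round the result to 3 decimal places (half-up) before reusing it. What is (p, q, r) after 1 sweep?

(-0.600, -0.429, 2.000)

Iteration 1:
  p = (-6 - (-3)·0.000 - (4)·0.000) / (10) = -0.600
  q = (-3 - (-3)·0.000 - (-3)·0.000) / (7) = -0.429
  r = (10 - (1)·0.000 - (-1)·0.000) / (5) = 2.000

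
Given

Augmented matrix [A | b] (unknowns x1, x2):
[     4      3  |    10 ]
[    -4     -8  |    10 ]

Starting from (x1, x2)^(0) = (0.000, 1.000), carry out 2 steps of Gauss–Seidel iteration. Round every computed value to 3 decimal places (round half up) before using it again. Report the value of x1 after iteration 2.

Iteration 1:
  x1 = (10 - (3)·1.000) / (4) = 1.750
  x2 = (10 - (-4)·1.750) / (-8) = -2.125
Iteration 2:
  x1 = (10 - (3)·-2.125) / (4) = 4.094
  x2 = (10 - (-4)·4.094) / (-8) = -3.297

4.094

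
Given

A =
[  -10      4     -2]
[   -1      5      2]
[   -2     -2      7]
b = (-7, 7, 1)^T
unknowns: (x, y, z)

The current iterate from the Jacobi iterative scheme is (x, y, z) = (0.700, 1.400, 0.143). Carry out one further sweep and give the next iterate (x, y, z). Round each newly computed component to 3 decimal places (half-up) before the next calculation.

One sweep:
  x = (-7 - (4)·1.400 - (-2)·0.143) / (-10) = 1.231
  y = (7 - (-1)·0.700 - (2)·0.143) / (5) = 1.483
  z = (1 - (-2)·0.700 - (-2)·1.400) / (7) = 0.743

(1.231, 1.483, 0.743)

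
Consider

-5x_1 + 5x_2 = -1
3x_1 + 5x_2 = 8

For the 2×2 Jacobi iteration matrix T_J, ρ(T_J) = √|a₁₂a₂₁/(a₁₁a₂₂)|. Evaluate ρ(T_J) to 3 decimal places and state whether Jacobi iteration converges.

0.775

a₁₂a₂₁/(a₁₁a₂₂) = (5)·(3) / ((-5)·(5)) = -0.600000
ρ = √|-0.600000| = √0.600000 = 0.775
ρ < 1, so Jacobi converges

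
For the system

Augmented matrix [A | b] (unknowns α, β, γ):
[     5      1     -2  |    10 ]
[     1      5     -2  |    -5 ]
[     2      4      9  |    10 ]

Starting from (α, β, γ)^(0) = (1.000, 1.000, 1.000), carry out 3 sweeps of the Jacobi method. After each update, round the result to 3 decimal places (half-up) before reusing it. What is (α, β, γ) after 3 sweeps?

Iteration 1:
  α = (10 - (1)·1.000 - (-2)·1.000) / (5) = 2.200
  β = (-5 - (1)·1.000 - (-2)·1.000) / (5) = -0.800
  γ = (10 - (2)·1.000 - (4)·1.000) / (9) = 0.444
Iteration 2:
  α = (10 - (1)·-0.800 - (-2)·0.444) / (5) = 2.338
  β = (-5 - (1)·2.200 - (-2)·0.444) / (5) = -1.262
  γ = (10 - (2)·2.200 - (4)·-0.800) / (9) = 0.978
Iteration 3:
  α = (10 - (1)·-1.262 - (-2)·0.978) / (5) = 2.644
  β = (-5 - (1)·2.338 - (-2)·0.978) / (5) = -1.076
  γ = (10 - (2)·2.338 - (4)·-1.262) / (9) = 1.152

(2.644, -1.076, 1.152)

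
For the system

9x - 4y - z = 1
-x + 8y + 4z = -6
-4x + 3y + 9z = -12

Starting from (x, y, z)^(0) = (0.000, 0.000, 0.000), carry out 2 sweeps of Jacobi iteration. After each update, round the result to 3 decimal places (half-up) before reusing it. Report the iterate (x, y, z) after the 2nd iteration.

Iteration 1:
  x = (1 - (-4)·0.000 - (-1)·0.000) / (9) = 0.111
  y = (-6 - (-1)·0.000 - (4)·0.000) / (8) = -0.750
  z = (-12 - (-4)·0.000 - (3)·0.000) / (9) = -1.333
Iteration 2:
  x = (1 - (-4)·-0.750 - (-1)·-1.333) / (9) = -0.370
  y = (-6 - (-1)·0.111 - (4)·-1.333) / (8) = -0.070
  z = (-12 - (-4)·0.111 - (3)·-0.750) / (9) = -1.034

(-0.370, -0.070, -1.034)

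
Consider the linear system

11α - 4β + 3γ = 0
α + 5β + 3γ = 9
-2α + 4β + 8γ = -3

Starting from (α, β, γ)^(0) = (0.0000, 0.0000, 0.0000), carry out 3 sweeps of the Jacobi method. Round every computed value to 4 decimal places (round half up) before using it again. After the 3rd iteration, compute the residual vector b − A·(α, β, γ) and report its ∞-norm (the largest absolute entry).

Iteration 1:
  α = (0 - (-4)·0.0000 - (3)·0.0000) / (11) = 0.0000
  β = (9 - (1)·0.0000 - (3)·0.0000) / (5) = 1.8000
  γ = (-3 - (-2)·0.0000 - (4)·0.0000) / (8) = -0.3750
Iteration 2:
  α = (0 - (-4)·1.8000 - (3)·-0.3750) / (11) = 0.7568
  β = (9 - (1)·0.0000 - (3)·-0.3750) / (5) = 2.0250
  γ = (-3 - (-2)·0.0000 - (4)·1.8000) / (8) = -1.2750
Iteration 3:
  α = (0 - (-4)·2.0250 - (3)·-1.2750) / (11) = 1.0841
  β = (9 - (1)·0.7568 - (3)·-1.2750) / (5) = 2.4136
  γ = (-3 - (-2)·0.7568 - (4)·2.0250) / (8) = -1.1983
Residual b − A·x = (1.3242, -0.5572, -0.8998); ∞-norm = 1.3242

1.3242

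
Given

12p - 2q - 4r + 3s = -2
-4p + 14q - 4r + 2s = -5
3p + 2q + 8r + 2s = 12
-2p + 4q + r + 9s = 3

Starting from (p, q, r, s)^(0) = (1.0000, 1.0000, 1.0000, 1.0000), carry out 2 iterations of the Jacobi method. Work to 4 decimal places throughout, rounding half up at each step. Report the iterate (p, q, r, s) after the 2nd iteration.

Iteration 1:
  p = (-2 - (-2)·1.0000 - (-4)·1.0000 - (3)·1.0000) / (12) = 0.0833
  q = (-5 - (-4)·1.0000 - (-4)·1.0000 - (2)·1.0000) / (14) = 0.0714
  r = (12 - (3)·1.0000 - (2)·1.0000 - (2)·1.0000) / (8) = 0.6250
  s = (3 - (-2)·1.0000 - (4)·1.0000 - (1)·1.0000) / (9) = 0.0000
Iteration 2:
  p = (-2 - (-2)·0.0714 - (-4)·0.6250 - (3)·0.0000) / (12) = 0.0536
  q = (-5 - (-4)·0.0833 - (-4)·0.6250 - (2)·0.0000) / (14) = -0.1548
  r = (12 - (3)·0.0833 - (2)·0.0714 - (2)·0.0000) / (8) = 1.4509
  s = (3 - (-2)·0.0833 - (4)·0.0714 - (1)·0.6250) / (9) = 0.2507

(0.0536, -0.1548, 1.4509, 0.2507)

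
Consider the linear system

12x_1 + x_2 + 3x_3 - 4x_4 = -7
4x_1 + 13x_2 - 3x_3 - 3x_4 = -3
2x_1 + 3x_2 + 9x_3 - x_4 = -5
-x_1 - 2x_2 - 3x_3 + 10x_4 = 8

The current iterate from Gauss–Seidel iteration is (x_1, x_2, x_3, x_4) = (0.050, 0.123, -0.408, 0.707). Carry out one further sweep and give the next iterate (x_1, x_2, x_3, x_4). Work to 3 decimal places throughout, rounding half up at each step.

One sweep:
  x_1 = (-7 - (1)·0.123 - (3)·-0.408 - (-4)·0.707) / (12) = -0.256
  x_2 = (-3 - (4)·-0.256 - (-3)·-0.408 - (-3)·0.707) / (13) = -0.083
  x_3 = (-5 - (2)·-0.256 - (3)·-0.083 - (-1)·0.707) / (9) = -0.392
  x_4 = (8 - (-1)·-0.256 - (-2)·-0.083 - (-3)·-0.392) / (10) = 0.640

(-0.256, -0.083, -0.392, 0.640)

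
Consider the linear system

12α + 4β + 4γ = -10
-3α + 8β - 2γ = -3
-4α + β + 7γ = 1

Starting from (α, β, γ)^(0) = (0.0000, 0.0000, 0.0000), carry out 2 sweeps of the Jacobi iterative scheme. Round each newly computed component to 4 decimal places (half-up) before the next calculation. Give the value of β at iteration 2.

Iteration 1:
  α = (-10 - (4)·0.0000 - (4)·0.0000) / (12) = -0.8333
  β = (-3 - (-3)·0.0000 - (-2)·0.0000) / (8) = -0.3750
  γ = (1 - (-4)·0.0000 - (1)·0.0000) / (7) = 0.1429
Iteration 2:
  α = (-10 - (4)·-0.3750 - (4)·0.1429) / (12) = -0.7560
  β = (-3 - (-3)·-0.8333 - (-2)·0.1429) / (8) = -0.6518
  γ = (1 - (-4)·-0.8333 - (1)·-0.3750) / (7) = -0.2797

-0.6518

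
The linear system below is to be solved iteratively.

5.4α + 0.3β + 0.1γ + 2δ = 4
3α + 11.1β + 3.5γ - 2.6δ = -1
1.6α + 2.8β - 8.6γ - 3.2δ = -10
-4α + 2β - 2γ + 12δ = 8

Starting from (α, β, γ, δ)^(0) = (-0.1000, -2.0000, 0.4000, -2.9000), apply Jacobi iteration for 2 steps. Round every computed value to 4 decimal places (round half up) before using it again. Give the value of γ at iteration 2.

Iteration 1:
  α = (4 - (0.3)·-2.0000 - (0.1)·0.4000 - (2)·-2.9000) / (5.4) = 1.9185
  β = (-1 - (3)·-0.1000 - (3.5)·0.4000 - (-2.6)·-2.9000) / (11.1) = -0.8685
  γ = (-10 - (1.6)·-0.1000 - (2.8)·-2.0000 - (-3.2)·-2.9000) / (-8.6) = 1.5721
  δ = (8 - (-4)·-0.1000 - (2)·-2.0000 - (-2)·0.4000) / (12) = 1.0333
Iteration 2:
  α = (4 - (0.3)·-0.8685 - (0.1)·1.5721 - (2)·1.0333) / (5.4) = 0.3772
  β = (-1 - (3)·1.9185 - (3.5)·1.5721 - (-2.6)·1.0333) / (11.1) = -0.8623
  γ = (-10 - (1.6)·1.9185 - (2.8)·-0.8685 - (-3.2)·1.0333) / (-8.6) = 0.8525
  δ = (8 - (-4)·1.9185 - (2)·-0.8685 - (-2)·1.5721) / (12) = 1.7129

0.8525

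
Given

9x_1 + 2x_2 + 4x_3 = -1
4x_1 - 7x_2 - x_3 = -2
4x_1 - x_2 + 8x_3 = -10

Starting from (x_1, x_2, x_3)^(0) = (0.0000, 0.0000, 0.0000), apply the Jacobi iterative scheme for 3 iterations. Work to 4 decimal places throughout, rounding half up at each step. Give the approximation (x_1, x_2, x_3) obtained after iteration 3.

(0.3148, 0.6690, -1.3904)

Iteration 1:
  x_1 = (-1 - (2)·0.0000 - (4)·0.0000) / (9) = -0.1111
  x_2 = (-2 - (4)·0.0000 - (-1)·0.0000) / (-7) = 0.2857
  x_3 = (-10 - (4)·0.0000 - (-1)·0.0000) / (8) = -1.2500
Iteration 2:
  x_1 = (-1 - (2)·0.2857 - (4)·-1.2500) / (9) = 0.3810
  x_2 = (-2 - (4)·-0.1111 - (-1)·-1.2500) / (-7) = 0.4008
  x_3 = (-10 - (4)·-0.1111 - (-1)·0.2857) / (8) = -1.1587
Iteration 3:
  x_1 = (-1 - (2)·0.4008 - (4)·-1.1587) / (9) = 0.3148
  x_2 = (-2 - (4)·0.3810 - (-1)·-1.1587) / (-7) = 0.6690
  x_3 = (-10 - (4)·0.3810 - (-1)·0.4008) / (8) = -1.3904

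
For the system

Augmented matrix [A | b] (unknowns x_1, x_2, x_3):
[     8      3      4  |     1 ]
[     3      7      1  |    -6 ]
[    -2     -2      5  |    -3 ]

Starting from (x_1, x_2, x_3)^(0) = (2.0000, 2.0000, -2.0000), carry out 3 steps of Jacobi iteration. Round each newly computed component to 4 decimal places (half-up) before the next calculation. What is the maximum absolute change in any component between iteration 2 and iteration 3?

Iteration 1:
  x_1 = (1 - (3)·2.0000 - (4)·-2.0000) / (8) = 0.3750
  x_2 = (-6 - (3)·2.0000 - (1)·-2.0000) / (7) = -1.4286
  x_3 = (-3 - (-2)·2.0000 - (-2)·2.0000) / (5) = 1.0000
Iteration 2:
  x_1 = (1 - (3)·-1.4286 - (4)·1.0000) / (8) = 0.1607
  x_2 = (-6 - (3)·0.3750 - (1)·1.0000) / (7) = -1.1607
  x_3 = (-3 - (-2)·0.3750 - (-2)·-1.4286) / (5) = -1.0214
Iteration 3:
  x_1 = (1 - (3)·-1.1607 - (4)·-1.0214) / (8) = 1.0710
  x_2 = (-6 - (3)·0.1607 - (1)·-1.0214) / (7) = -0.7801
  x_3 = (-3 - (-2)·0.1607 - (-2)·-1.1607) / (5) = -1.0000
Change: (0.9103, 0.3806, 0.0214) → max |·| = 0.9103

0.9103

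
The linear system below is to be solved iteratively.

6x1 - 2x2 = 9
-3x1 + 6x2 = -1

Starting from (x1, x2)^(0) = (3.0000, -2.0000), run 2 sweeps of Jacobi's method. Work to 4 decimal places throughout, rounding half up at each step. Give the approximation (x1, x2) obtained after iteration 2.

(1.9444, 0.2500)

Iteration 1:
  x1 = (9 - (-2)·-2.0000) / (6) = 0.8333
  x2 = (-1 - (-3)·3.0000) / (6) = 1.3333
Iteration 2:
  x1 = (9 - (-2)·1.3333) / (6) = 1.9444
  x2 = (-1 - (-3)·0.8333) / (6) = 0.2500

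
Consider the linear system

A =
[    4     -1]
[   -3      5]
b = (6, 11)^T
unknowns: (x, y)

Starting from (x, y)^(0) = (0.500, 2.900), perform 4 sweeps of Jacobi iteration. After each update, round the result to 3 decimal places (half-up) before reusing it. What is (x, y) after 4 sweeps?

Iteration 1:
  x = (6 - (-1)·2.900) / (4) = 2.225
  y = (11 - (-3)·0.500) / (5) = 2.500
Iteration 2:
  x = (6 - (-1)·2.500) / (4) = 2.125
  y = (11 - (-3)·2.225) / (5) = 3.535
Iteration 3:
  x = (6 - (-1)·3.535) / (4) = 2.384
  y = (11 - (-3)·2.125) / (5) = 3.475
Iteration 4:
  x = (6 - (-1)·3.475) / (4) = 2.369
  y = (11 - (-3)·2.384) / (5) = 3.630

(2.369, 3.630)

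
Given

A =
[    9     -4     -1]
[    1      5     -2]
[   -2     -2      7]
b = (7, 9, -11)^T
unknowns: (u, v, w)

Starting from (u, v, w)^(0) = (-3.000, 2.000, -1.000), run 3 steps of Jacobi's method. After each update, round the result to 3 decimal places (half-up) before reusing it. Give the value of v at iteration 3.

Iteration 1:
  u = (7 - (-4)·2.000 - (-1)·-1.000) / (9) = 1.556
  v = (9 - (1)·-3.000 - (-2)·-1.000) / (5) = 2.000
  w = (-11 - (-2)·-3.000 - (-2)·2.000) / (7) = -1.857
Iteration 2:
  u = (7 - (-4)·2.000 - (-1)·-1.857) / (9) = 1.460
  v = (9 - (1)·1.556 - (-2)·-1.857) / (5) = 0.746
  w = (-11 - (-2)·1.556 - (-2)·2.000) / (7) = -0.555
Iteration 3:
  u = (7 - (-4)·0.746 - (-1)·-0.555) / (9) = 1.048
  v = (9 - (1)·1.460 - (-2)·-0.555) / (5) = 1.286
  w = (-11 - (-2)·1.460 - (-2)·0.746) / (7) = -0.941

1.286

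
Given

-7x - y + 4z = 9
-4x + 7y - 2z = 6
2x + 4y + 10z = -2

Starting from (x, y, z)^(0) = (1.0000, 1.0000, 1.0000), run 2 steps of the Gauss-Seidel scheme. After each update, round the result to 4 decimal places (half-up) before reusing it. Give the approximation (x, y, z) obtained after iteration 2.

Iteration 1:
  x = (9 - (-1)·1.0000 - (4)·1.0000) / (-7) = -0.8571
  y = (6 - (-4)·-0.8571 - (-2)·1.0000) / (7) = 0.6531
  z = (-2 - (2)·-0.8571 - (4)·0.6531) / (10) = -0.2898
Iteration 2:
  x = (9 - (-1)·0.6531 - (4)·-0.2898) / (-7) = -1.5446
  y = (6 - (-4)·-1.5446 - (-2)·-0.2898) / (7) = -0.1083
  z = (-2 - (2)·-1.5446 - (4)·-0.1083) / (10) = 0.1522

(-1.5446, -0.1083, 0.1522)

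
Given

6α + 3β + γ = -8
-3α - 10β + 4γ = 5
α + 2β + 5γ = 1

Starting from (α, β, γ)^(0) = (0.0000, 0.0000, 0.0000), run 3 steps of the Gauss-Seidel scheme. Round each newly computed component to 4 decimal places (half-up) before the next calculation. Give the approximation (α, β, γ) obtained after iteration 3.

Iteration 1:
  α = (-8 - (3)·0.0000 - (1)·0.0000) / (6) = -1.3333
  β = (5 - (-3)·-1.3333 - (4)·0.0000) / (-10) = -0.1000
  γ = (1 - (1)·-1.3333 - (2)·-0.1000) / (5) = 0.5067
Iteration 2:
  α = (-8 - (3)·-0.1000 - (1)·0.5067) / (6) = -1.3678
  β = (5 - (-3)·-1.3678 - (4)·0.5067) / (-10) = 0.1130
  γ = (1 - (1)·-1.3678 - (2)·0.1130) / (5) = 0.4284
Iteration 3:
  α = (-8 - (3)·0.1130 - (1)·0.4284) / (6) = -1.4612
  β = (5 - (-3)·-1.4612 - (4)·0.4284) / (-10) = 0.1097
  γ = (1 - (1)·-1.4612 - (2)·0.1097) / (5) = 0.4484

(-1.4612, 0.1097, 0.4484)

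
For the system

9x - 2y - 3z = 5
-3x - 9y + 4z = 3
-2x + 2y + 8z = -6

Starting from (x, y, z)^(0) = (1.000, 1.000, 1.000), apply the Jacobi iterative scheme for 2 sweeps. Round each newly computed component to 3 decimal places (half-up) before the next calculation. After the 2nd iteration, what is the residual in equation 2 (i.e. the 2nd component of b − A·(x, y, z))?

Iteration 1:
  x = (5 - (-2)·1.000 - (-3)·1.000) / (9) = 1.111
  y = (3 - (-3)·1.000 - (4)·1.000) / (-9) = -0.222
  z = (-6 - (-2)·1.000 - (2)·1.000) / (8) = -0.750
Iteration 2:
  x = (5 - (-2)·-0.222 - (-3)·-0.750) / (9) = 0.256
  y = (3 - (-3)·1.111 - (4)·-0.750) / (-9) = -1.037
  z = (-6 - (-2)·1.111 - (2)·-0.222) / (8) = -0.417
Residual b − A·x = (-0.629, -3.897, -0.078)

-3.897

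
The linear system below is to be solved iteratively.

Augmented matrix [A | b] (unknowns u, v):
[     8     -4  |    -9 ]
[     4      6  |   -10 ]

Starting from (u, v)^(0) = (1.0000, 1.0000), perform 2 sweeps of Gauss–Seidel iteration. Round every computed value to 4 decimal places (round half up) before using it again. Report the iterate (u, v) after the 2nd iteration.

Iteration 1:
  u = (-9 - (-4)·1.0000) / (8) = -0.6250
  v = (-10 - (4)·-0.6250) / (6) = -1.2500
Iteration 2:
  u = (-9 - (-4)·-1.2500) / (8) = -1.7500
  v = (-10 - (4)·-1.7500) / (6) = -0.5000

(-1.7500, -0.5000)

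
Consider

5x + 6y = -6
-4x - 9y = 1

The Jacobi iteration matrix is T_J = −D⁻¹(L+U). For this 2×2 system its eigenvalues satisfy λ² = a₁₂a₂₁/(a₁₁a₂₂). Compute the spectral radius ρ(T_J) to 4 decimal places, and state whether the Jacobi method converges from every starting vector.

a₁₂a₂₁/(a₁₁a₂₂) = (6)·(-4) / ((5)·(-9)) = 0.533333
ρ = √|0.533333| = √0.533333 = 0.7303
ρ < 1, so Jacobi converges

0.7303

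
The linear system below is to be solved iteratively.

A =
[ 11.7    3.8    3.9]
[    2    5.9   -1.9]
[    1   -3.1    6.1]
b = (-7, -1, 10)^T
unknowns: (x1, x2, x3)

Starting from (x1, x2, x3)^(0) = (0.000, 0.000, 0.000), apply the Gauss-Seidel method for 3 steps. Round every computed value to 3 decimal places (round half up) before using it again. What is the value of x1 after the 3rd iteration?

-1.605

Iteration 1:
  x1 = (-7 - (3.8)·0.000 - (3.9)·0.000) / (11.7) = -0.598
  x2 = (-1 - (2)·-0.598 - (-1.9)·0.000) / (5.9) = 0.033
  x3 = (10 - (1)·-0.598 - (-3.1)·0.033) / (6.1) = 1.754
Iteration 2:
  x1 = (-7 - (3.8)·0.033 - (3.9)·1.754) / (11.7) = -1.194
  x2 = (-1 - (2)·-1.194 - (-1.9)·1.754) / (5.9) = 0.800
  x3 = (10 - (1)·-1.194 - (-3.1)·0.800) / (6.1) = 2.242
Iteration 3:
  x1 = (-7 - (3.8)·0.800 - (3.9)·2.242) / (11.7) = -1.605
  x2 = (-1 - (2)·-1.605 - (-1.9)·2.242) / (5.9) = 1.097
  x3 = (10 - (1)·-1.605 - (-3.1)·1.097) / (6.1) = 2.460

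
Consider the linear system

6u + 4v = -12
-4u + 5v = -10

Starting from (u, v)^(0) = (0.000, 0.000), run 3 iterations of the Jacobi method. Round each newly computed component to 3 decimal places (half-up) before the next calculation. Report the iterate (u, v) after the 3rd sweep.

Iteration 1:
  u = (-12 - (4)·0.000) / (6) = -2.000
  v = (-10 - (-4)·0.000) / (5) = -2.000
Iteration 2:
  u = (-12 - (4)·-2.000) / (6) = -0.667
  v = (-10 - (-4)·-2.000) / (5) = -3.600
Iteration 3:
  u = (-12 - (4)·-3.600) / (6) = 0.400
  v = (-10 - (-4)·-0.667) / (5) = -2.534

(0.400, -2.534)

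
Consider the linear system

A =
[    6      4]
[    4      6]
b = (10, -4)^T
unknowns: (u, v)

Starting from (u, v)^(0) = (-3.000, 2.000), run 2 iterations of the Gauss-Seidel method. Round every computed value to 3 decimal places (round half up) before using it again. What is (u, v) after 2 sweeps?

Iteration 1:
  u = (10 - (4)·2.000) / (6) = 0.333
  v = (-4 - (4)·0.333) / (6) = -0.889
Iteration 2:
  u = (10 - (4)·-0.889) / (6) = 2.259
  v = (-4 - (4)·2.259) / (6) = -2.173

(2.259, -2.173)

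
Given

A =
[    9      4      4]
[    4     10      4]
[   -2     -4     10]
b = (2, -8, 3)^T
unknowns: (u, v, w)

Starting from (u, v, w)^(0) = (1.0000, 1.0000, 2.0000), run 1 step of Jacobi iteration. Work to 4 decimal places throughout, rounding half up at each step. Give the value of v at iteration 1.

Iteration 1:
  u = (2 - (4)·1.0000 - (4)·2.0000) / (9) = -1.1111
  v = (-8 - (4)·1.0000 - (4)·2.0000) / (10) = -2.0000
  w = (3 - (-2)·1.0000 - (-4)·1.0000) / (10) = 0.9000

-2.0000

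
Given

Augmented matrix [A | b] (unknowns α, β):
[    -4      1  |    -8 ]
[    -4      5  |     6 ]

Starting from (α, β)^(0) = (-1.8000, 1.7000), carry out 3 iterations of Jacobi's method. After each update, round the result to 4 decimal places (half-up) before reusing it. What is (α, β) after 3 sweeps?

(2.7850, 2.7520)

Iteration 1:
  α = (-8 - (1)·1.7000) / (-4) = 2.4250
  β = (6 - (-4)·-1.8000) / (5) = -0.2400
Iteration 2:
  α = (-8 - (1)·-0.2400) / (-4) = 1.9400
  β = (6 - (-4)·2.4250) / (5) = 3.1400
Iteration 3:
  α = (-8 - (1)·3.1400) / (-4) = 2.7850
  β = (6 - (-4)·1.9400) / (5) = 2.7520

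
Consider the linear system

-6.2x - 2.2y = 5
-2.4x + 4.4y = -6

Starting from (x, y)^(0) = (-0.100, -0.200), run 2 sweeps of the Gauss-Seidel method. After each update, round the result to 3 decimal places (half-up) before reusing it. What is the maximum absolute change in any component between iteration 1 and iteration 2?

0.555

Iteration 1:
  x = (5 - (-2.2)·-0.200) / (-6.2) = -0.735
  y = (-6 - (-2.4)·-0.735) / (4.4) = -1.765
Iteration 2:
  x = (5 - (-2.2)·-1.765) / (-6.2) = -0.180
  y = (-6 - (-2.4)·-0.180) / (4.4) = -1.462
Change: (0.555, 0.303) → max |·| = 0.555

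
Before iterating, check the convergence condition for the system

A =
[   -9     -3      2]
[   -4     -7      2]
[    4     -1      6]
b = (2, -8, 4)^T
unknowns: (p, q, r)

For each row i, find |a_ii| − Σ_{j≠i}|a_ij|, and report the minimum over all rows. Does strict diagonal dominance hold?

1

row 1: |-9| − (3+2) = 4
row 2: |-7| − (4+2) = 1
row 3: |6| − (4+1) = 1
minimum over rows = 1 → strictly diagonally dominant (convergence guaranteed)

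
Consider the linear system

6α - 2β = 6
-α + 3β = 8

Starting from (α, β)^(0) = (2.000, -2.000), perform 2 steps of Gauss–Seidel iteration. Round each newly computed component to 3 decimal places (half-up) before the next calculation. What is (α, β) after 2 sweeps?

(1.926, 3.309)

Iteration 1:
  α = (6 - (-2)·-2.000) / (6) = 0.333
  β = (8 - (-1)·0.333) / (3) = 2.778
Iteration 2:
  α = (6 - (-2)·2.778) / (6) = 1.926
  β = (8 - (-1)·1.926) / (3) = 3.309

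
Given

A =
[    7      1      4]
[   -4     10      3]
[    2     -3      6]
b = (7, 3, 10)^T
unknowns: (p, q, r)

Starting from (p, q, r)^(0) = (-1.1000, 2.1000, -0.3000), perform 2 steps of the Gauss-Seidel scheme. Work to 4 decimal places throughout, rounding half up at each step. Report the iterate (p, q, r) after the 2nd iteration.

Iteration 1:
  p = (7 - (1)·2.1000 - (4)·-0.3000) / (7) = 0.8714
  q = (3 - (-4)·0.8714 - (3)·-0.3000) / (10) = 0.7386
  r = (10 - (2)·0.8714 - (-3)·0.7386) / (6) = 1.7455
Iteration 2:
  p = (7 - (1)·0.7386 - (4)·1.7455) / (7) = -0.1029
  q = (3 - (-4)·-0.1029 - (3)·1.7455) / (10) = -0.2648
  r = (10 - (2)·-0.1029 - (-3)·-0.2648) / (6) = 1.5686

(-0.1029, -0.2648, 1.5686)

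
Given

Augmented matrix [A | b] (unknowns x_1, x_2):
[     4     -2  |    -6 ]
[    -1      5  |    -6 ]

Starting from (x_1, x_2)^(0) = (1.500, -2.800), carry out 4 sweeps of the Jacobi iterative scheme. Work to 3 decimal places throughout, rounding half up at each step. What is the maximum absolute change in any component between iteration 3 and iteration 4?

0.095

Iteration 1:
  x_1 = (-6 - (-2)·-2.800) / (4) = -2.900
  x_2 = (-6 - (-1)·1.500) / (5) = -0.900
Iteration 2:
  x_1 = (-6 - (-2)·-0.900) / (4) = -1.950
  x_2 = (-6 - (-1)·-2.900) / (5) = -1.780
Iteration 3:
  x_1 = (-6 - (-2)·-1.780) / (4) = -2.390
  x_2 = (-6 - (-1)·-1.950) / (5) = -1.590
Iteration 4:
  x_1 = (-6 - (-2)·-1.590) / (4) = -2.295
  x_2 = (-6 - (-1)·-2.390) / (5) = -1.678
Change: (0.095, -0.088) → max |·| = 0.095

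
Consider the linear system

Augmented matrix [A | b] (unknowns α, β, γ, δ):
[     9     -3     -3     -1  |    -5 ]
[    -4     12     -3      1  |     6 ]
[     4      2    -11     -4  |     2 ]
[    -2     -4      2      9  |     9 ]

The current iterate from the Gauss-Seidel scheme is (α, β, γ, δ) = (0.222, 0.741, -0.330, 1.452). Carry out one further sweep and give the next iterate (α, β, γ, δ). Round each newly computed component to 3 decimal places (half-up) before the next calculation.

One sweep:
  α = (-5 - (-3)·0.741 - (-3)·-0.330 - (-1)·1.452) / (9) = -0.257
  β = (6 - (-4)·-0.257 - (-3)·-0.330 - (1)·1.452) / (12) = 0.211
  γ = (2 - (4)·-0.257 - (2)·0.211 - (-4)·1.452) / (-11) = -0.765
  δ = (9 - (-2)·-0.257 - (-4)·0.211 - (2)·-0.765) / (9) = 1.207

(-0.257, 0.211, -0.765, 1.207)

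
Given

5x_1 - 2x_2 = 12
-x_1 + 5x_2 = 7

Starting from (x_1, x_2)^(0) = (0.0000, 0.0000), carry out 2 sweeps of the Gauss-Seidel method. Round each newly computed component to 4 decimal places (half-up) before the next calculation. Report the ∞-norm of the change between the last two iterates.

0.7520

Iteration 1:
  x_1 = (12 - (-2)·0.0000) / (5) = 2.4000
  x_2 = (7 - (-1)·2.4000) / (5) = 1.8800
Iteration 2:
  x_1 = (12 - (-2)·1.8800) / (5) = 3.1520
  x_2 = (7 - (-1)·3.1520) / (5) = 2.0304
Change: (0.7520, 0.1504) → max |·| = 0.7520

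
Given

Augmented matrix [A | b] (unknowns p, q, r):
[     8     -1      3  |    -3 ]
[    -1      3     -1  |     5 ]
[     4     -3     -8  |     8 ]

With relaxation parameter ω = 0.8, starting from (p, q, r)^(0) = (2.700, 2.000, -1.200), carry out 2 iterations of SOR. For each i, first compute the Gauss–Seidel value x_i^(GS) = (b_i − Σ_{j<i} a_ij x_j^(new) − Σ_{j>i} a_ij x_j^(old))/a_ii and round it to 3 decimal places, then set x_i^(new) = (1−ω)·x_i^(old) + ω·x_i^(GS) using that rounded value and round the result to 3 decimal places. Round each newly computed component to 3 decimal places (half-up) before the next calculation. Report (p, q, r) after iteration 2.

(0.385, 1.439, -1.319)

Iteration 1:
  p: GS value = (-3 - (-1)·2.000 - (3)·-1.200) / (8) = 0.325;  p ← (1−ω)·2.700 + ω·0.325 = 0.800
  q: GS value = (5 - (-1)·0.800 - (-1)·-1.200) / (3) = 1.533;  q ← (1−ω)·2.000 + ω·1.533 = 1.626
  r: GS value = (8 - (4)·0.800 - (-3)·1.626) / (-8) = -1.210;  r ← (1−ω)·-1.200 + ω·-1.210 = -1.208
Iteration 2:
  p: GS value = (-3 - (-1)·1.626 - (3)·-1.208) / (8) = 0.281;  p ← (1−ω)·0.800 + ω·0.281 = 0.385
  q: GS value = (5 - (-1)·0.385 - (-1)·-1.208) / (3) = 1.392;  q ← (1−ω)·1.626 + ω·1.392 = 1.439
  r: GS value = (8 - (4)·0.385 - (-3)·1.439) / (-8) = -1.347;  r ← (1−ω)·-1.208 + ω·-1.347 = -1.319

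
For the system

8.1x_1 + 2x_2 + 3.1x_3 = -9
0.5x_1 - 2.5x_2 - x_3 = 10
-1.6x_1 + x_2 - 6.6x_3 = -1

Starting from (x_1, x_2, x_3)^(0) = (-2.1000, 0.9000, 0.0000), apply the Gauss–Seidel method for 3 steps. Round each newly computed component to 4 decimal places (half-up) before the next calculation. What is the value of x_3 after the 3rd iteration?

Iteration 1:
  x_1 = (-9 - (2)·0.9000 - (3.1)·0.0000) / (8.1) = -1.3333
  x_2 = (10 - (0.5)·-1.3333 - (-1)·0.0000) / (-2.5) = -4.2667
  x_3 = (-1 - (-1.6)·-1.3333 - (1)·-4.2667) / (-6.6) = -0.1717
Iteration 2:
  x_1 = (-9 - (2)·-4.2667 - (3.1)·-0.1717) / (8.1) = 0.0081
  x_2 = (10 - (0.5)·0.0081 - (-1)·-0.1717) / (-2.5) = -3.9297
  x_3 = (-1 - (-1.6)·0.0081 - (1)·-3.9297) / (-6.6) = -0.4459
Iteration 3:
  x_1 = (-9 - (2)·-3.9297 - (3.1)·-0.4459) / (8.1) = 0.0298
  x_2 = (10 - (0.5)·0.0298 - (-1)·-0.4459) / (-2.5) = -3.8157
  x_3 = (-1 - (-1.6)·0.0298 - (1)·-3.8157) / (-6.6) = -0.4338

-0.4338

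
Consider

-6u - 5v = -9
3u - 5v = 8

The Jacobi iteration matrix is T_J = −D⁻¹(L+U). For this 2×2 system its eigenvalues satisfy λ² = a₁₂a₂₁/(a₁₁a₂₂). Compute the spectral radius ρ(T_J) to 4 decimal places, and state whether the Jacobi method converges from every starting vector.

a₁₂a₂₁/(a₁₁a₂₂) = (-5)·(3) / ((-6)·(-5)) = -0.500000
ρ = √|-0.500000| = √0.500000 = 0.7071
ρ < 1, so Jacobi converges

0.7071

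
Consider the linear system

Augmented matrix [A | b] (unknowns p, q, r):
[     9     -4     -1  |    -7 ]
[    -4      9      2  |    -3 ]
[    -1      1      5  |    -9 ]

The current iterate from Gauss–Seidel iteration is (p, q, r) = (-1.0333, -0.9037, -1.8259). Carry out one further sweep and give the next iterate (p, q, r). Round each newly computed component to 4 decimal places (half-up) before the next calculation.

One sweep:
  p = (-7 - (-4)·-0.9037 - (-1)·-1.8259) / (9) = -1.3823
  q = (-3 - (-4)·-1.3823 - (2)·-1.8259) / (9) = -0.5419
  r = (-9 - (-1)·-1.3823 - (1)·-0.5419) / (5) = -1.9681

(-1.3823, -0.5419, -1.9681)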